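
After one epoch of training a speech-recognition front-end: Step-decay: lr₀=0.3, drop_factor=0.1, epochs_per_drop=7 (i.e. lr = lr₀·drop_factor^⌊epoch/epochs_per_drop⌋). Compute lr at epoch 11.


n_drops = ⌊11/7⌋ = 1
lr = 0.3·0.1^1 = 0.3·0.1 = 0.03

0.03


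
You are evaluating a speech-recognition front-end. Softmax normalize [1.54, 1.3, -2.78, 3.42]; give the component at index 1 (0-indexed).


Exponentials: e^1.54=4.6646, e^1.3=3.6693, e^-2.78=0.062, e^3.42=30.5694
Sum = 38.9653
Softmax = [0.1197, 0.0942, 0.0016, 0.7845]
p[1] = 3.6693/38.9653 = 0.0942

0.0942


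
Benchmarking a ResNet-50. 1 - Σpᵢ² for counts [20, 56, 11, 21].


Probabilities: [20/108, 56/108, 11/108, 21/108] ≈ [0.1852, 0.5185, 0.1019, 0.1944]
Σpᵢ² = (400 + 3136 + 121 + 441)/108² = 4098/11664
Gini = 1 - Σpᵢ² = 1 - 4098/11664 = 0.6487

0.6487


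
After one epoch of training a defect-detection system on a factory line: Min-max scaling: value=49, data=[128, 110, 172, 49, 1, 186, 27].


min=1, max=186
(49-1)/(186-1) = 48/185 = 0.2595

0.2595


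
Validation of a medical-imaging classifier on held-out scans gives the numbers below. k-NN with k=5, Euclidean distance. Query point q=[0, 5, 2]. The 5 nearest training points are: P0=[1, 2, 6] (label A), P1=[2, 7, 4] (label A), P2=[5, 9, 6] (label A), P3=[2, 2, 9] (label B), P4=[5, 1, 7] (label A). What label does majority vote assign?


d(q,P0) = 5.099  (label A)
d(q,P1) = 3.4641  (label A)
d(q,P2) = 7.5498  (label A)
d(q,P3) = 7.874  (label B)
d(q,P4) = 8.124  (label A)
Votes: A=4, B=1
Majority → A

A


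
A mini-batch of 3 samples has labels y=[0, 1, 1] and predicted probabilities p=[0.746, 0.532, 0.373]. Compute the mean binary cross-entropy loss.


L[0] = -ln(1-0.746) = -ln(0.254) = 1.3704
L[1] = -ln(0.532) = 0.6311
L[2] = -ln(0.373) = 0.9862
mean = (1.3704 + 0.6311 + 0.9862)/3 = 0.9959

0.9959


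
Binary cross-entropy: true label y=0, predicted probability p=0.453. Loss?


BCE = -[y·ln(p) + (1-y)·ln(1-p)]
= -0 - 1·ln(1-0.453)
= -ln(0.547) = 0.6033

0.6033


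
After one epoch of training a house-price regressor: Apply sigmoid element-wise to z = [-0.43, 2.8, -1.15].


σ(-0.43) = 1/(1+e^0.43) = 0.3941
σ(2.8) = 1/(1+e^-2.8) = 0.9427
σ(-1.15) = 1/(1+e^1.15) = 0.2405
result = [0.3941, 0.9427, 0.2405]

[0.3941, 0.9427, 0.2405]


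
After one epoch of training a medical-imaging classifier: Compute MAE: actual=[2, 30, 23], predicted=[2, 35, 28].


Absolute errors: |2-2|=0, |30-35|=5, |23-28|=5
Sum = 10
MAE = 10/3 = 10/3

10/3


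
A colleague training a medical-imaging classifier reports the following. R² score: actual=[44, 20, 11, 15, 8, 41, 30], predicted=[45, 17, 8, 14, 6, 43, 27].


ȳ = 24.1429
SS_res = Σ(y-ŷ)² = 37
SS_tot = Σ(y-ȳ)² = 1246.86
R² = 1 - SS_res/SS_tot = 1 - 0.0297 = 0.9703

0.9703


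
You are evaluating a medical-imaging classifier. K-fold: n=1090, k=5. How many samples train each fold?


Fold size = 1090/5 = 218
Training per fold = 1090 - 218 = 872

872


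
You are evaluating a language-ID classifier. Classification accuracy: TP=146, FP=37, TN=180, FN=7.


Accuracy = (TP+TN)/(TP+TN+FP+FN)
= (146+180)/(370)
= 326/370 = 88.11%

88.11%


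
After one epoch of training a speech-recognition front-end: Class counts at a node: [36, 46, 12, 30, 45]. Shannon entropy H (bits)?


Probabilities: [36/169, 46/169, 12/169, 30/169, 45/169] ≈ [0.213, 0.2722, 0.071, 0.1775, 0.2663]
H = -((36/169)·log₂(36/169) + (46/169)·log₂(46/169) + (12/169)·log₂(12/169) + (30/169)·log₂(30/169) + (45/169)·log₂(45/169))
  = 2.2082 bits

2.2082 bits


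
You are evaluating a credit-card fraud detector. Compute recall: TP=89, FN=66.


Recall = TP/(TP+FN)
= 89/(89+66)
= 89/155 = 57.42%

57.42%


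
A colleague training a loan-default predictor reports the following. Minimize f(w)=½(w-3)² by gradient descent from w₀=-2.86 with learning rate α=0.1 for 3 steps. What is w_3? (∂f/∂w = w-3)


step 1: grad = -2.86-3 = -5.86; w = -2.86 - 0.1·(-5.86) = -2.274
step 2: grad = -2.274-3 = -5.274; w = -2.274 - 0.1·(-5.274) = -1.7466
step 3: grad = -1.7466-3 = -4.7466; w = -1.7466 - 0.1·(-4.7466) = -1.27194

-1.27194


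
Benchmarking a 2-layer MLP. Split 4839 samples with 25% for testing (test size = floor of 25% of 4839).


Test = ⌊4839·25/100⌋ = 1209
Train = 4839 - 1209 = 3630

Train: 3630, Test: 1209


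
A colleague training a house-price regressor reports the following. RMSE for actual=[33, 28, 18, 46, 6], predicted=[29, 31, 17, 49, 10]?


MSE = 51/5 = 10.2
RMSE = √(51/5) = 3.1937

3.1937


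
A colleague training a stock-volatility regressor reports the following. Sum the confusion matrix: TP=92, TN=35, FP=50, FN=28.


Total = TP + TN + FP + FN
= 92 + 35 + 50 + 28
= 205
(Predicted positive: 142, predicted negative: 63)

205


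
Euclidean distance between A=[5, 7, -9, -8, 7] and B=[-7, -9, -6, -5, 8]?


d = √((5+ 7)² + (7+ 9)² + (-9+ 6)² + (-8+ 5)² + (7-8)²)
  = √(144 + 256 + 9 + 9 + 1)
  = √419 = 20.4695

20.4695


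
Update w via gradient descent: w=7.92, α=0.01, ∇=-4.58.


w_new = w - α·∇
= 7.92 - 0.01·-4.58
= 7.92 + 0.0458
= 7.9658

7.9658


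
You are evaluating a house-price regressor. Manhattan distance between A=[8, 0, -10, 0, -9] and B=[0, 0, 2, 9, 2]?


d = |8-0| + |0-0| + |-10-2| + |0-9| + |-9-2|
  = 8 + 0 + 12 + 9 + 11
  = 40

40


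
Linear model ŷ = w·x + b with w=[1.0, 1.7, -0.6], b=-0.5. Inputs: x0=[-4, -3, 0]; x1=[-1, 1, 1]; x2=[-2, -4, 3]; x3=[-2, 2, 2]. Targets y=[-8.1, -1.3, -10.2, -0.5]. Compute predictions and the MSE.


ŷ0 = (1.0)·(-4) + (1.7)·(-3) + (-0.6)·(0) - 0.5 = -9.6
ŷ1 = (1.0)·(-1) + (1.7)·(1) + (-0.6)·(1) - 0.5 = -0.4
ŷ2 = (1.0)·(-2) + (1.7)·(-4) + (-0.6)·(3) - 0.5 = -11.1
ŷ3 = (1.0)·(-2) + (1.7)·(2) + (-0.6)·(2) - 0.5 = -0.3
errors² = [2.25, 0.81, 0.81, 0.04]
MSE = 3.9100/4 = 0.9775

0.9775


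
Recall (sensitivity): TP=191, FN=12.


Recall = TP/(TP+FN)
= 191/(191+12)
= 191/203 = 94.09%

94.09%


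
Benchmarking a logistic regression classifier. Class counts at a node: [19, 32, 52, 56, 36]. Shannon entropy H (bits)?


Probabilities: [19/195, 32/195, 52/195, 56/195, 36/195] ≈ [0.0974, 0.1641, 0.2667, 0.2872, 0.1846]
H = -((19/195)·log₂(19/195) + (32/195)·log₂(32/195) + (52/195)·log₂(52/195) + (56/195)·log₂(56/195) + (36/195)·log₂(36/195))
  = 2.2306 bits

2.2306 bits


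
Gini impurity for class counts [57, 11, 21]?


Probabilities: [57/89, 11/89, 21/89] ≈ [0.6404, 0.1236, 0.236]
Σpᵢ² = (3249 + 121 + 441)/89² = 3811/7921
Gini = 1 - Σpᵢ² = 1 - 3811/7921 = 0.5189

0.5189


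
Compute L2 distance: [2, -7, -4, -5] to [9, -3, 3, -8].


d = √((2-9)² + (-7+ 3)² + (-4-3)² + (-5+ 8)²)
  = √(49 + 16 + 49 + 9)
  = √123 = 11.0905

11.0905


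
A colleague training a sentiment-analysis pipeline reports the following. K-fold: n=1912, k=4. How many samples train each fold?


Fold size = 1912/4 = 478
Training per fold = 1912 - 478 = 1434

1434


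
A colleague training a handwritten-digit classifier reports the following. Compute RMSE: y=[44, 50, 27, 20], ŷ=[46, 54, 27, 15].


MSE = 45/4 = 11.25
RMSE = √(45/4) = 3.3541

3.3541


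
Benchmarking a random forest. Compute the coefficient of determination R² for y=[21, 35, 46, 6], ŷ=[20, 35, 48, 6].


ȳ = 27
SS_res = Σ(y-ŷ)² = 5
SS_tot = Σ(y-ȳ)² = 902
R² = 1 - SS_res/SS_tot = 1 - 0.0055 = 0.9945

0.9945


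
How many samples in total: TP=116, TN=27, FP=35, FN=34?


Total = TP + TN + FP + FN
= 116 + 27 + 35 + 34
= 212
(Predicted positive: 151, predicted negative: 61)

212


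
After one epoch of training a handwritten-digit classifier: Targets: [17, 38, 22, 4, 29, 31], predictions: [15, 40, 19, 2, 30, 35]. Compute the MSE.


Squared errors: (17-15)²=4, (38-40)²=4, (22-19)²=9, (4-2)²=4, (29-30)²=1, (31-35)²=16
Sum = 38
MSE = 38/6 = 19/3

19/3


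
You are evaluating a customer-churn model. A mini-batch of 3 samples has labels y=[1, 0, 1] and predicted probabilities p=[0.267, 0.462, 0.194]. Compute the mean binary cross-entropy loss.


L[0] = -ln(0.267) = 1.3205
L[1] = -ln(1-0.462) = -ln(0.538) = 0.6199
L[2] = -ln(0.194) = 1.6399
mean = (1.3205 + 0.6199 + 1.6399)/3 = 1.1934

1.1934


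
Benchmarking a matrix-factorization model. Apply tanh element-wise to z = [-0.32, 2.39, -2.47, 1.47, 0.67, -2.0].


tanh(-0.32) = -0.3095
tanh(2.39) = 0.9833
tanh(-2.47) = -0.9858
tanh(1.47) = 0.8996
tanh(0.67) = 0.585
tanh(-2.0) = -0.964
result = [-0.3095, 0.9833, -0.9858, 0.8996, 0.585, -0.964]

[-0.3095, 0.9833, -0.9858, 0.8996, 0.585, -0.964]


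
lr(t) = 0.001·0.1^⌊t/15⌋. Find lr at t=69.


n_drops = ⌊69/15⌋ = 4
lr = 0.001·0.1^4 = 0.001·0.0001 = 0.0000001

0.0000001


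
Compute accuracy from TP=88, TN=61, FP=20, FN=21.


Accuracy = (TP+TN)/(TP+TN+FP+FN)
= (88+61)/(190)
= 149/190 = 78.42%

78.42%


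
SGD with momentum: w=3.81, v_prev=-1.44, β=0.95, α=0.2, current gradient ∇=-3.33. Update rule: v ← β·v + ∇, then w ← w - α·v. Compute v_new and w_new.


v_new = 0.95·-1.44 - 3.33 = -1.368 - 3.33 = -4.698
w_new = 3.81 - 0.2·-4.698 = 3.81 + 0.9396 = 4.7496

v_new=-4.698, w_new=4.7496


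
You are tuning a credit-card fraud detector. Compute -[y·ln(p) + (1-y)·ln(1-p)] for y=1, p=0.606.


BCE = -[y·ln(p) + (1-y)·ln(1-p)]
= -1·ln(0.606) - 0
= -ln(0.606) = 0.5009

0.5009


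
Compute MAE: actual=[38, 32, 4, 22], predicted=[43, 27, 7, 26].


Absolute errors: |38-43|=5, |32-27|=5, |4-7|=3, |22-26|=4
Sum = 17
MAE = 17/4 = 17/4

17/4


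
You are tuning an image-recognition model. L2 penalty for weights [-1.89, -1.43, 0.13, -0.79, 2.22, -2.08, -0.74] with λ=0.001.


‖w‖₂² = (-1.89)² + (-1.43)² + (0.13)² + (-0.79)² + (2.22)² + (-2.08)² + (-0.74)²
     = 3.5721 + 2.0449 + 0.0169 + 0.6241 + 4.9284 + 4.3264 + 0.5476
     = 16.0604
λ·‖w‖₂² = 0.001·16.0604 = 0.01606

0.01606


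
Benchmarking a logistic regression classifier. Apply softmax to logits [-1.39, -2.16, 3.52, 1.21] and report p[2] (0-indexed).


Exponentials: e^-1.39=0.2491, e^-2.16=0.1153, e^3.52=33.7844, e^1.21=3.3535
Sum = 37.5023
Softmax = [0.0066, 0.0031, 0.9009, 0.0894]
p[2] = 33.7844/37.5023 = 0.9009

0.9009


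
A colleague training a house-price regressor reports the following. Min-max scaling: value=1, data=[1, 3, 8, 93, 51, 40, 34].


min=1, max=93
(1-1)/(93-1) = 0/92 = 0.0

0.0


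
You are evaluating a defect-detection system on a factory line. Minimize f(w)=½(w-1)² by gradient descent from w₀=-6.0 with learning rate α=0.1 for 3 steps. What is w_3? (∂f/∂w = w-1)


step 1: grad = -6-1 = -7; w = -6 - 0.1·(-7) = -5.3
step 2: grad = -5.3-1 = -6.3; w = -5.3 - 0.1·(-6.3) = -4.67
step 3: grad = -4.67-1 = -5.67; w = -4.67 - 0.1·(-5.67) = -4.103

-4.103


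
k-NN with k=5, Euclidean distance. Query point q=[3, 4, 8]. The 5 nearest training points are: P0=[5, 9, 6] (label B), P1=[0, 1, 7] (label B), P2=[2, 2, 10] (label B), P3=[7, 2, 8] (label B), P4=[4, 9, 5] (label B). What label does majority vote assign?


d(q,P0) = 5.7446  (label B)
d(q,P1) = 4.3589  (label B)
d(q,P2) = 3.0  (label B)
d(q,P3) = 4.4721  (label B)
d(q,P4) = 5.9161  (label B)
Votes: A=0, B=5
Majority → B

B


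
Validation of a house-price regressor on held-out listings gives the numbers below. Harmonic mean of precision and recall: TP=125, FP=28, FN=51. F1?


Precision = 125/153 = 0.817
Recall = 125/176 = 0.7102
F1 = 2·P·R/(P+R) = 2·TP/(2·TP+FP+FN) = 250/(250+28+51) = 250/329 = 0.7599

0.7599


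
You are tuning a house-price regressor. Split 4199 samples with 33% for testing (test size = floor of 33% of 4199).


Test = ⌊4199·33/100⌋ = 1385
Train = 4199 - 1385 = 2814

Train: 2814, Test: 1385


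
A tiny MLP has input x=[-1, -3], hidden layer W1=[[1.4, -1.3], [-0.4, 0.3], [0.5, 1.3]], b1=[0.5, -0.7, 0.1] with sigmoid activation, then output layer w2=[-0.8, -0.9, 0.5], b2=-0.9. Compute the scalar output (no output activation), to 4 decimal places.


z1[0] = (1.4)·(-1) + (-1.3)·(-3) + 0.5 = 3.0
z1[1] = (-0.4)·(-1) + (0.3)·(-3) - 0.7 = -1.2
z1[2] = (0.5)·(-1) + (1.3)·(-3) + 0.1 = -4.3
h = sigmoid(z1) = [0.9526, 0.2315, 0.0134]
output = (-0.8)·(0.9526) + (-0.9)·(0.2315) + (0.5)·(0.0134) - 0.9 = -1.8637

-1.8637


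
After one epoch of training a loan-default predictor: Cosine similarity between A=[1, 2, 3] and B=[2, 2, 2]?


A·B = 1·2 + 2·2 + 3·2 = 12
‖A‖ = √14 = 3.7417, ‖B‖ = √12 = 3.4641
cos = 12/(√14·√12) = 12/√168 = 0.9258

0.9258


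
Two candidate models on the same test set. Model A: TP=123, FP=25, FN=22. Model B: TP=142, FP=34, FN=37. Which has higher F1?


Model A: P=123/148=0.8311, R=123/145=0.8483, F1=2PR/(P+R)=2TP/(2TP+FP+FN)=246/293=0.8396
Model B: P=142/176=0.8068, R=142/179=0.7933, F1=2PR/(P+R)=2TP/(2TP+FP+FN)=284/355=0.8
0.8396 > 0.8 → Model A

Model A


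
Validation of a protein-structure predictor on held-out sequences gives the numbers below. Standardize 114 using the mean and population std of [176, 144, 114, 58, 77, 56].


μ = 104.1667, σ = 44.7825
z = (114 - 104.1667)/44.7825 = 0.2196

0.2196


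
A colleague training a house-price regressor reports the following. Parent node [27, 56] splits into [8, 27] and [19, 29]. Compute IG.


Parent = [27, 56], H_parent = 0.9101
H_left = 0.7755 (n=35), H_right = 0.9685 (n=48)
H_children = (35/83)·0.7755 + (48/83)·0.9685 = 0.8871
IG = 0.9101 - 0.8871 = 0.023

0.023


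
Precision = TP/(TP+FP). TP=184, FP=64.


Precision = TP/(TP+FP)
= 184/(184+64)
= 184/248 = 74.19%

74.19%


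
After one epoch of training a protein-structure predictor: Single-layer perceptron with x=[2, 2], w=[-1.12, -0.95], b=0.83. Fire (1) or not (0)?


z = (2)·(-1.12) + (2)·(-0.95) + 0.83
  = -3.31
step(z) = 0 (z<0)

0


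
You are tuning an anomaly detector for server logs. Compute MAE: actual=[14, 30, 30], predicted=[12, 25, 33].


Absolute errors: |14-12|=2, |30-25|=5, |30-33|=3
Sum = 10
MAE = 10/3 = 10/3

10/3


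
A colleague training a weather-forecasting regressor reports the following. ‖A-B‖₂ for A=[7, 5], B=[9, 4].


d = √((7-9)² + (5-4)²)
  = √(4 + 1)
  = √5 = 2.2361

2.2361


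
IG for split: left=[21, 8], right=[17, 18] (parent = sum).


Parent = [38, 26], H_parent = 0.9745
H_left = 0.8498 (n=29), H_right = 0.9994 (n=35)
H_children = (29/64)·0.8498 + (35/64)·0.9994 = 0.9316
IG = 0.9745 - 0.9316 = 0.0429

0.0429


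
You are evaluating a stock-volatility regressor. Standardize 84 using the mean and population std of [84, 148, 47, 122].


μ = 100.25, σ = 38.2516
z = (84 - 100.25)/38.2516 = -0.4248

-0.4248


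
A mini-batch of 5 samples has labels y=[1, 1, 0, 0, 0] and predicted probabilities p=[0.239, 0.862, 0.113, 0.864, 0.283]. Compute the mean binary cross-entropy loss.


L[0] = -ln(0.239) = 1.4313
L[1] = -ln(0.862) = 0.1485
L[2] = -ln(1-0.113) = -ln(0.887) = 0.1199
L[3] = -ln(1-0.864) = -ln(0.136) = 1.9951
L[4] = -ln(1-0.283) = -ln(0.717) = 0.3327
mean = (1.4313 + 0.1485 + 0.1199 + 1.9951 + 0.3327)/5 = 0.8055

0.8055


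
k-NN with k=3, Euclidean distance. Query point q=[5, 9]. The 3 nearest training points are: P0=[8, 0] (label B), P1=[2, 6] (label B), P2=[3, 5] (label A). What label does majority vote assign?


d(q,P0) = 9.4868  (label B)
d(q,P1) = 4.2426  (label B)
d(q,P2) = 4.4721  (label A)
Votes: A=1, B=2
Majority → B

B


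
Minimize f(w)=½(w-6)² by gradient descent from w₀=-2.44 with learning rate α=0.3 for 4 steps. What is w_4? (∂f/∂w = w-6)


step 1: grad = -2.44-6 = -8.44; w = -2.44 - 0.3·(-8.44) = 0.092
step 2: grad = 0.092-6 = -5.908; w = 0.092 - 0.3·(-5.908) = 1.8644
step 3: grad = 1.8644-6 = -4.1356; w = 1.8644 - 0.3·(-4.1356) = 3.10508
step 4: grad = 3.10508-6 = -2.89492; w = 3.10508 - 0.3·(-2.89492) = 3.973556

3.973556


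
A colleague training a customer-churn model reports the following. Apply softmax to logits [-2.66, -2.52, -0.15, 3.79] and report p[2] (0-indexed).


Exponentials: e^-2.66=0.0699, e^-2.52=0.0805, e^-0.15=0.8607, e^3.79=44.2564
Sum = 45.2675
Softmax = [0.0015, 0.0018, 0.019, 0.9777]
p[2] = 0.8607/45.2675 = 0.019

0.019


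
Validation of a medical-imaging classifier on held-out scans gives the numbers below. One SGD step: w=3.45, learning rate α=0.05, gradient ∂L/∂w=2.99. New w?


w_new = w - α·∇
= 3.45 - 0.05·2.99
= 3.45 - 0.1495
= 3.3005

3.3005


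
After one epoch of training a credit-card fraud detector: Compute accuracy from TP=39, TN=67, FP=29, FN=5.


Accuracy = (TP+TN)/(TP+TN+FP+FN)
= (39+67)/(140)
= 106/140 = 75.71%

75.71%


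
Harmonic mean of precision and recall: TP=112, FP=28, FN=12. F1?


Precision = 112/140 = 0.8
Recall = 112/124 = 0.9032
F1 = 2·P·R/(P+R) = 2·TP/(2·TP+FP+FN) = 224/(224+28+12) = 224/264 = 0.8485

0.8485


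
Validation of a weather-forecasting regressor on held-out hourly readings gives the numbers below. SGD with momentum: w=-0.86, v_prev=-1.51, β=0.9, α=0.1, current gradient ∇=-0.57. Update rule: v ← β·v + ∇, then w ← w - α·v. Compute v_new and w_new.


v_new = 0.9·-1.51 - 0.57 = -1.359 - 0.57 = -1.929
w_new = -0.86 - 0.1·-1.929 = -0.86 + 0.1929 = -0.6671

v_new=-1.929, w_new=-0.6671


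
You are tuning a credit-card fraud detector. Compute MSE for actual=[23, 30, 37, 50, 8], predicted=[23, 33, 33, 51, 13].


Squared errors: (23-23)²=0, (30-33)²=9, (37-33)²=16, (50-51)²=1, (8-13)²=25
Sum = 51
MSE = 51/5 = 51/5

51/5


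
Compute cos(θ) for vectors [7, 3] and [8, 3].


A·B = 7·8 + 3·3 = 65
‖A‖ = √58 = 7.6158, ‖B‖ = √73 = 8.544
cos = 65/(√58·√73) = 65/√4234 = 0.9989

0.9989


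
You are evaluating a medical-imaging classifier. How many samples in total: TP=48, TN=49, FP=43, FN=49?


Total = TP + TN + FP + FN
= 48 + 49 + 43 + 49
= 189
(Predicted positive: 91, predicted negative: 98)

189


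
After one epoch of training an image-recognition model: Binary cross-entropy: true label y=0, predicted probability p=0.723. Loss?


BCE = -[y·ln(p) + (1-y)·ln(1-p)]
= -0 - 1·ln(1-0.723)
= -ln(0.277) = 1.2837

1.2837


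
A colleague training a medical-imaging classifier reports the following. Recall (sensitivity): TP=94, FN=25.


Recall = TP/(TP+FN)
= 94/(94+25)
= 94/119 = 78.99%

78.99%


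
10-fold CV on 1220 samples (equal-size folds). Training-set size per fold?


Fold size = 1220/10 = 122
Training per fold = 1220 - 122 = 1098

1098


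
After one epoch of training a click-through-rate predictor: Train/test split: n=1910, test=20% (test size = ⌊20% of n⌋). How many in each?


Test = ⌊1910·20/100⌋ = 382
Train = 1910 - 382 = 1528

Train: 1528, Test: 382


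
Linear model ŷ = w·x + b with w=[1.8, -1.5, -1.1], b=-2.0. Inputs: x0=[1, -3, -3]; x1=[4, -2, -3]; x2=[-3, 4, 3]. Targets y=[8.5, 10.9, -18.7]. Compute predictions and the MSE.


ŷ0 = (1.8)·(1) + (-1.5)·(-3) + (-1.1)·(-3) - 2.0 = 7.6
ŷ1 = (1.8)·(4) + (-1.5)·(-2) + (-1.1)·(-3) - 2.0 = 11.5
ŷ2 = (1.8)·(-3) + (-1.5)·(4) + (-1.1)·(3) - 2.0 = -16.7
errors² = [0.81, 0.36, 4.0]
MSE = 5.1700/3 = 1.7233

1.7233


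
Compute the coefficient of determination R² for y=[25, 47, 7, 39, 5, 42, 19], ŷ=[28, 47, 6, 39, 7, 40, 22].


ȳ = 26.2857
SS_res = Σ(y-ŷ)² = 27
SS_tot = Σ(y-ȳ)² = 1717.43
R² = 1 - SS_res/SS_tot = 1 - 0.0157 = 0.9843

0.9843


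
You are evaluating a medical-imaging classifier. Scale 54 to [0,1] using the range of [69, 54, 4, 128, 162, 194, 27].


min=4, max=194
(54-4)/(194-4) = 50/190 = 0.2632

0.2632


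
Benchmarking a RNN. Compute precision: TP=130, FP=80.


Precision = TP/(TP+FP)
= 130/(130+80)
= 130/210 = 61.9%

61.9%


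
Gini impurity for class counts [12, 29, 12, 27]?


Probabilities: [12/80, 29/80, 12/80, 27/80] ≈ [0.15, 0.3625, 0.15, 0.3375]
Σpᵢ² = (144 + 841 + 144 + 729)/80² = 1858/6400
Gini = 1 - Σpᵢ² = 1 - 1858/6400 = 0.7097

0.7097


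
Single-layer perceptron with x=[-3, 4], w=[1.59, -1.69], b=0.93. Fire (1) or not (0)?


z = (-3)·(1.59) + (4)·(-1.69) + 0.93
  = -10.6
step(z) = 0 (z<0)

0


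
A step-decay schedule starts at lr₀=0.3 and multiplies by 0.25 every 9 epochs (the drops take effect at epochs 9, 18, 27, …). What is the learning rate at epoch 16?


n_drops = ⌊16/9⌋ = 1
lr = 0.3·0.25^1 = 0.3·0.25 = 0.075

0.075


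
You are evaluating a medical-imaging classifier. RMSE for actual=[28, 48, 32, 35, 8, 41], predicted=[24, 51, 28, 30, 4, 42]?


MSE = 83/6 = 13.8333
RMSE = √(83/6) = 3.7193

3.7193


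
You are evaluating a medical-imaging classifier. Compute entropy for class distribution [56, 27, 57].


Probabilities: [56/140, 27/140, 57/140] ≈ [0.4, 0.1929, 0.4071]
H = -((56/140)·log₂(56/140) + (27/140)·log₂(27/140) + (57/140)·log₂(57/140))
  = 1.5145 bits

1.5145 bits


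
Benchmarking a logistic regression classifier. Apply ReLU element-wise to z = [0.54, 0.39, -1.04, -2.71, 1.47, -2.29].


ReLU(0.54) = max(0, 0.54) = 0.54
ReLU(0.39) = max(0, 0.39) = 0.39
ReLU(-1.04) = max(0, -1.04) = 0.0
ReLU(-2.71) = max(0, -2.71) = 0.0
ReLU(1.47) = max(0, 1.47) = 1.47
ReLU(-2.29) = max(0, -2.29) = 0.0
result = [0.54, 0.39, 0.0, 0.0, 1.47, 0.0]

[0.54, 0.39, 0.0, 0.0, 1.47, 0.0]


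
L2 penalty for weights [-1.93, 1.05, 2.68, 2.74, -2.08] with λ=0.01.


‖w‖₂² = (-1.93)² + (1.05)² + (2.68)² + (2.74)² + (-2.08)²
     = 3.7249 + 1.1025 + 7.1824 + 7.5076 + 4.3264
     = 23.8438
λ·‖w‖₂² = 0.01·23.8438 = 0.238438

0.238438


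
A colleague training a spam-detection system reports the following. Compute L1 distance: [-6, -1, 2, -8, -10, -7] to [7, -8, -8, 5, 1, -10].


d = |-6-7| + |-1+ 8| + |2+ 8| + |-8-5| + |-10-1| + |-7+ 10|
  = 13 + 7 + 10 + 13 + 11 + 3
  = 57

57


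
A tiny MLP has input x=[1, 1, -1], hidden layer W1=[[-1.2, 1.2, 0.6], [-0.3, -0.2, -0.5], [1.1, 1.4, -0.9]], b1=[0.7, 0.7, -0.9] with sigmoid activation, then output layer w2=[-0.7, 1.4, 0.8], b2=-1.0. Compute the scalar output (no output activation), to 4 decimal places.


z1[0] = (-1.2)·(1) + (1.2)·(1) + (0.6)·(-1) + 0.7 = 0.1
z1[1] = (-0.3)·(1) + (-0.2)·(1) + (-0.5)·(-1) + 0.7 = 0.7
z1[2] = (1.1)·(1) + (1.4)·(1) + (-0.9)·(-1) - 0.9 = 2.5
h = sigmoid(z1) = [0.525, 0.6682, 0.9241]
output = (-0.7)·(0.525) + (1.4)·(0.6682) + (0.8)·(0.9241) - 1.0 = 0.3073

0.3073


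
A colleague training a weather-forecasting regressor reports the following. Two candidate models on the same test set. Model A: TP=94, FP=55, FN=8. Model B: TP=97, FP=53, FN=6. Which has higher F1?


Model A: P=94/149=0.6309, R=94/102=0.9216, F1=2PR/(P+R)=2TP/(2TP+FP+FN)=188/251=0.749
Model B: P=97/150=0.6467, R=97/103=0.9417, F1=2PR/(P+R)=2TP/(2TP+FP+FN)=194/253=0.7668
0.749 < 0.7668 → Model B

Model B


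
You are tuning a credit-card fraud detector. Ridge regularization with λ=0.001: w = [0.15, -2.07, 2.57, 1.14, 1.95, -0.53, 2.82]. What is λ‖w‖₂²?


‖w‖₂² = (0.15)² + (-2.07)² + (2.57)² + (1.14)² + (1.95)² + (-0.53)² + (2.82)²
     = 0.0225 + 4.2849 + 6.6049 + 1.2996 + 3.8025 + 0.2809 + 7.9524
     = 24.2477
λ·‖w‖₂² = 0.001·24.2477 = 0.024248

0.024248


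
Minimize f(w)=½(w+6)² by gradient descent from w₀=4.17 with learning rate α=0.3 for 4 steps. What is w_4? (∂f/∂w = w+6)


step 1: grad = 4.17+6 = 10.17; w = 4.17 - 0.3·(10.17) = 1.119
step 2: grad = 1.119+6 = 7.119; w = 1.119 - 0.3·(7.119) = -1.0167
step 3: grad = -1.0167+6 = 4.9833; w = -1.0167 - 0.3·(4.9833) = -2.51169
step 4: grad = -2.51169+6 = 3.48831; w = -2.51169 - 0.3·(3.48831) = -3.558183

-3.558183


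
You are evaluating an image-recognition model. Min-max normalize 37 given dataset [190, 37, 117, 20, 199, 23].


min=20, max=199
(37-20)/(199-20) = 17/179 = 0.095

0.095


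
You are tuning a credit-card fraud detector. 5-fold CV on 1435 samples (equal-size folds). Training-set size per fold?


Fold size = 1435/5 = 287
Training per fold = 1435 - 287 = 1148

1148


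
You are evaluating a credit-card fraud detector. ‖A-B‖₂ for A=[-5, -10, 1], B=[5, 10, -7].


d = √((-5-5)² + (-10-10)² + (1+ 7)²)
  = √(100 + 400 + 64)
  = √564 = 23.7487

23.7487


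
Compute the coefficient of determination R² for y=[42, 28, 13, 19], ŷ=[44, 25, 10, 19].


ȳ = 25.5
SS_res = Σ(y-ŷ)² = 22
SS_tot = Σ(y-ȳ)² = 477
R² = 1 - SS_res/SS_tot = 1 - 0.0461 = 0.9539

0.9539


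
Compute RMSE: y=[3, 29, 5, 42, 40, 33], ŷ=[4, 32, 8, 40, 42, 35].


MSE = 31/6 = 5.1667
RMSE = √(31/6) = 2.273

2.273


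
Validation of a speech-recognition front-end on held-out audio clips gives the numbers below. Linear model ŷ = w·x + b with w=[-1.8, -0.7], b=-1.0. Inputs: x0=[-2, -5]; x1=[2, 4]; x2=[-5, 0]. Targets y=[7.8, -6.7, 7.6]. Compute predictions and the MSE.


ŷ0 = (-1.8)·(-2) + (-0.7)·(-5) - 1.0 = 6.1
ŷ1 = (-1.8)·(2) + (-0.7)·(4) - 1.0 = -7.4
ŷ2 = (-1.8)·(-5) + (-0.7)·(0) - 1.0 = 8.0
errors² = [2.89, 0.49, 0.16]
MSE = 3.5400/3 = 1.18

1.18


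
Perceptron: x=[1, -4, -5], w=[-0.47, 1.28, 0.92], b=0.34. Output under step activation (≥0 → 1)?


z = (1)·(-0.47) + (-4)·(1.28) + (-5)·(0.92) + 0.34
  = -9.85
step(z) = 0 (z<0)

0


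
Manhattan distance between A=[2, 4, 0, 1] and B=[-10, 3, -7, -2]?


d = |2+ 10| + |4-3| + |0+ 7| + |1+ 2|
  = 12 + 1 + 7 + 3
  = 23

23


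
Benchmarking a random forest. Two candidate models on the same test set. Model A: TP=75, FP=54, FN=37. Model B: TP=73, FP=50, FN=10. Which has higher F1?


Model A: P=75/129=0.5814, R=75/112=0.6696, F1=2PR/(P+R)=2TP/(2TP+FP+FN)=150/241=0.6224
Model B: P=73/123=0.5935, R=73/83=0.8795, F1=2PR/(P+R)=2TP/(2TP+FP+FN)=146/206=0.7087
0.6224 < 0.7087 → Model B

Model B


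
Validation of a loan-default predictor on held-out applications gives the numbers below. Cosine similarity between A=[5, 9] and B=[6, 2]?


A·B = 5·6 + 9·2 = 48
‖A‖ = √106 = 10.2956, ‖B‖ = √40 = 6.3246
cos = 48/(√106·√40) = 48/√4240 = 0.7372

0.7372


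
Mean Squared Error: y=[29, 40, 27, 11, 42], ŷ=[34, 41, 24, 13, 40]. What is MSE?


Squared errors: (29-34)²=25, (40-41)²=1, (27-24)²=9, (11-13)²=4, (42-40)²=4
Sum = 43
MSE = 43/5 = 43/5

43/5


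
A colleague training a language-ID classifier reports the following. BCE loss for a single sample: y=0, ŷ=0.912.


BCE = -[y·ln(p) + (1-y)·ln(1-p)]
= -0 - 1·ln(1-0.912)
= -ln(0.088) = 2.4304

2.4304


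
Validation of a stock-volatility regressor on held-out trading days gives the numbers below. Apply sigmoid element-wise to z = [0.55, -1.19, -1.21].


σ(0.55) = 1/(1+e^-0.55) = 0.6341
σ(-1.19) = 1/(1+e^1.19) = 0.2333
σ(-1.21) = 1/(1+e^1.21) = 0.2297
result = [0.6341, 0.2333, 0.2297]

[0.6341, 0.2333, 0.2297]


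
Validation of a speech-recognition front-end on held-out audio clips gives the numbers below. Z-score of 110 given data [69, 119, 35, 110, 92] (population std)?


μ = 85, σ = 30.2853
z = (110 - 85)/30.2853 = 0.8255

0.8255


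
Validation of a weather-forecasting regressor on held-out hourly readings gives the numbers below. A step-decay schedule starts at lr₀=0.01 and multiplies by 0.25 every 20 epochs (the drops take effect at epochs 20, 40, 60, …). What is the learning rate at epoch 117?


n_drops = ⌊117/20⌋ = 5
lr = 0.01·0.25^5 = 0.01·0.0009765625 = 0.000009765625

0.000009765625


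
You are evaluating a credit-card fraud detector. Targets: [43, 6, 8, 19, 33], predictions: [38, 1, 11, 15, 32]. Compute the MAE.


Absolute errors: |43-38|=5, |6-1|=5, |8-11|=3, |19-15|=4, |33-32|=1
Sum = 18
MAE = 18/5 = 18/5

18/5


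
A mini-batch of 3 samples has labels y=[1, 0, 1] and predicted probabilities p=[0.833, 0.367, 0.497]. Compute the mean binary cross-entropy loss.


L[0] = -ln(0.833) = 0.1827
L[1] = -ln(1-0.367) = -ln(0.633) = 0.4573
L[2] = -ln(0.497) = 0.6992
mean = (0.1827 + 0.4573 + 0.6992)/3 = 0.4464

0.4464


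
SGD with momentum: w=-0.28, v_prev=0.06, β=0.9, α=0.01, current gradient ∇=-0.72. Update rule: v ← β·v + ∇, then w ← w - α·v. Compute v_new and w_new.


v_new = 0.9·0.06 - 0.72 = 0.054 - 0.72 = -0.666
w_new = -0.28 - 0.01·-0.666 = -0.28 + 0.00666 = -0.27334

v_new=-0.666, w_new=-0.27334


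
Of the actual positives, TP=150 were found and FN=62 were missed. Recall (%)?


Recall = TP/(TP+FN)
= 150/(150+62)
= 150/212 = 70.75%

70.75%


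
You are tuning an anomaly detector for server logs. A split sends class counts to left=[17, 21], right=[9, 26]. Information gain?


Parent = [26, 47], H_parent = 0.9395
H_left = 0.992 (n=38), H_right = 0.8224 (n=35)
H_children = (38/73)·0.992 + (35/73)·0.8224 = 0.9107
IG = 0.9395 - 0.9107 = 0.0288

0.0288


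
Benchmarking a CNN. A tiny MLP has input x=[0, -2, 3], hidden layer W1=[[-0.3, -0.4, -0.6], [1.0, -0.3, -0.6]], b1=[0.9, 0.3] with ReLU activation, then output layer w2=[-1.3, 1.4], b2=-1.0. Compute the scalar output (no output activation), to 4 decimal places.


z1[0] = (-0.3)·(0) + (-0.4)·(-2) + (-0.6)·(3) + 0.9 = -0.1
z1[1] = (1.0)·(0) + (-0.3)·(-2) + (-0.6)·(3) + 0.3 = -0.9
h = ReLU(z1) = [0.0, 0.0]
output = (-1.3)·(0.0) + (1.4)·(0.0) - 1.0 = -1.0

-1.0


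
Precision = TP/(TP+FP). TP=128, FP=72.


Precision = TP/(TP+FP)
= 128/(128+72)
= 128/200 = 64.0%

64.0%


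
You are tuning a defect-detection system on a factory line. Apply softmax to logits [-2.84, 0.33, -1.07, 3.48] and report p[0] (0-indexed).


Exponentials: e^-2.84=0.0584, e^0.33=1.391, e^-1.07=0.343, e^3.48=32.4597
Sum = 34.2521
Softmax = [0.0017, 0.0406, 0.01, 0.9477]
p[0] = 0.0584/34.2521 = 0.0017

0.0017


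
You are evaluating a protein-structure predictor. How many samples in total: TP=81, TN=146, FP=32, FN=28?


Total = TP + TN + FP + FN
= 81 + 146 + 32 + 28
= 287
(Predicted positive: 113, predicted negative: 174)

287


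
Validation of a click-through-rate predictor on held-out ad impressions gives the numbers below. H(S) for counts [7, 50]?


Probabilities: [7/57, 50/57] ≈ [0.1228, 0.8772]
H = -((7/57)·log₂(7/57) + (50/57)·log₂(50/57))
  = 0.5374 bits

0.5374 bits


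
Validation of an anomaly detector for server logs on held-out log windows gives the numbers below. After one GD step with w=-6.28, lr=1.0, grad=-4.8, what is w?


w_new = w - α·∇
= -6.28 - 1.0·-4.8
= -6.28 + 4.8
= -1.48

-1.48


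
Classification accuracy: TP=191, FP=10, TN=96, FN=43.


Accuracy = (TP+TN)/(TP+TN+FP+FN)
= (191+96)/(340)
= 287/340 = 84.41%

84.41%


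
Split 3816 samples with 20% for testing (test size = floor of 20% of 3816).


Test = ⌊3816·20/100⌋ = 763
Train = 3816 - 763 = 3053

Train: 3053, Test: 763


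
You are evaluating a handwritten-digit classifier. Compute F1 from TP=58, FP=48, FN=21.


Precision = 58/106 = 0.5472
Recall = 58/79 = 0.7342
F1 = 2·P·R/(P+R) = 2·TP/(2·TP+FP+FN) = 116/(116+48+21) = 116/185 = 0.627

0.627


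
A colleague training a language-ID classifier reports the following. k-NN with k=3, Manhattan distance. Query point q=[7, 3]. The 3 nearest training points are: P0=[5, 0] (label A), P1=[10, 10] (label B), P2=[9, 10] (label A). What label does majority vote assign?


d(q,P0) = 5  (label A)
d(q,P1) = 10  (label B)
d(q,P2) = 9  (label A)
Votes: A=2, B=1
Majority → A

A


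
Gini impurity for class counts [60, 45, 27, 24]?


Probabilities: [60/156, 45/156, 27/156, 24/156] ≈ [0.3846, 0.2885, 0.1731, 0.1538]
Σpᵢ² = (3600 + 2025 + 729 + 576)/156² = 6930/24336
Gini = 1 - Σpᵢ² = 1 - 6930/24336 = 0.7152

0.7152


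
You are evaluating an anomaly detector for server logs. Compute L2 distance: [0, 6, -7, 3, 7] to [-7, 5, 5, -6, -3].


d = √((0+ 7)² + (6-5)² + (-7-5)² + (3+ 6)² + (7+ 3)²)
  = √(49 + 1 + 144 + 81 + 100)
  = √375 = 19.3649

19.3649


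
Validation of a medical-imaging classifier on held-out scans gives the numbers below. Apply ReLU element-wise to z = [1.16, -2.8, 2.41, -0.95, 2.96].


ReLU(1.16) = max(0, 1.16) = 1.16
ReLU(-2.8) = max(0, -2.8) = 0.0
ReLU(2.41) = max(0, 2.41) = 2.41
ReLU(-0.95) = max(0, -0.95) = 0.0
ReLU(2.96) = max(0, 2.96) = 2.96
result = [1.16, 0.0, 2.41, 0.0, 2.96]

[1.16, 0.0, 2.41, 0.0, 2.96]


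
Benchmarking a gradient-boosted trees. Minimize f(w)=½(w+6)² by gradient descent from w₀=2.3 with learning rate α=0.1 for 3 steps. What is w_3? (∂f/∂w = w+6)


step 1: grad = 2.3+6 = 8.3; w = 2.3 - 0.1·(8.3) = 1.47
step 2: grad = 1.47+6 = 7.47; w = 1.47 - 0.1·(7.47) = 0.723
step 3: grad = 0.723+6 = 6.723; w = 0.723 - 0.1·(6.723) = 0.0507

0.0507


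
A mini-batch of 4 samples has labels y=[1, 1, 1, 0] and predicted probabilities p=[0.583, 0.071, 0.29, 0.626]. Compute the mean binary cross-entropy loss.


L[0] = -ln(0.583) = 0.5396
L[1] = -ln(0.071) = 2.6451
L[2] = -ln(0.29) = 1.2379
L[3] = -ln(1-0.626) = -ln(0.374) = 0.9835
mean = (0.5396 + 2.6451 + 1.2379 + 0.9835)/4 = 1.3515

1.3515


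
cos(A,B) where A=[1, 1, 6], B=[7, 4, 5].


A·B = 1·7 + 1·4 + 6·5 = 41
‖A‖ = √38 = 6.1644, ‖B‖ = √90 = 9.4868
cos = 41/(√38·√90) = 41/√3420 = 0.7011

0.7011


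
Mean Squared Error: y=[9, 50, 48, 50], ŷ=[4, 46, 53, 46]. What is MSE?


Squared errors: (9-4)²=25, (50-46)²=16, (48-53)²=25, (50-46)²=16
Sum = 82
MSE = 82/4 = 41/2

41/2


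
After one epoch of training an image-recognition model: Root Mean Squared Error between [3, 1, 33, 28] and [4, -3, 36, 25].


MSE = 35/4 = 8.75
RMSE = √(35/4) = 2.958

2.958


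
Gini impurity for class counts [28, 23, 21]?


Probabilities: [28/72, 23/72, 21/72] ≈ [0.3889, 0.3194, 0.2917]
Σpᵢ² = (784 + 529 + 441)/72² = 1754/5184
Gini = 1 - Σpᵢ² = 1 - 1754/5184 = 0.6617

0.6617


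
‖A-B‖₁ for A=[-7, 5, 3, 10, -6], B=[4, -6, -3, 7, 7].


d = |-7-4| + |5+ 6| + |3+ 3| + |10-7| + |-6-7|
  = 11 + 11 + 6 + 3 + 13
  = 44

44


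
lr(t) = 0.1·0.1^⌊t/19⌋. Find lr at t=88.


n_drops = ⌊88/19⌋ = 4
lr = 0.1·0.1^4 = 0.1·0.0001 = 0.00001

0.00001


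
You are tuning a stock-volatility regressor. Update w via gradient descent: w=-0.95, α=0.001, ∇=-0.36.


w_new = w - α·∇
= -0.95 - 0.001·-0.36
= -0.95 + 0.00036
= -0.94964

-0.94964


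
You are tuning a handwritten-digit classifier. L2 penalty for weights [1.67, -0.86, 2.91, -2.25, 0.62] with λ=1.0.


‖w‖₂² = (1.67)² + (-0.86)² + (2.91)² + (-2.25)² + (0.62)²
     = 2.7889 + 0.7396 + 8.4681 + 5.0625 + 0.3844
     = 17.4435
λ·‖w‖₂² = 1.0·17.4435 = 17.4435

17.4435


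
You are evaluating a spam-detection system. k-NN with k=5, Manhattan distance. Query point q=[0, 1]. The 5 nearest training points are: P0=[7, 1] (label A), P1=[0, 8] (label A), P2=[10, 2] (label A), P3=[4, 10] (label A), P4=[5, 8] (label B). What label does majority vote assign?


d(q,P0) = 7  (label A)
d(q,P1) = 7  (label A)
d(q,P2) = 11  (label A)
d(q,P3) = 13  (label A)
d(q,P4) = 12  (label B)
Votes: A=4, B=1
Majority → A

A


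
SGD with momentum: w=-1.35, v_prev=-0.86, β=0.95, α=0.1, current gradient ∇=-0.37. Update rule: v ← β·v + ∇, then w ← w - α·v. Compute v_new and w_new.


v_new = 0.95·-0.86 - 0.37 = -0.817 - 0.37 = -1.187
w_new = -1.35 - 0.1·-1.187 = -1.35 + 0.1187 = -1.2313

v_new=-1.187, w_new=-1.2313


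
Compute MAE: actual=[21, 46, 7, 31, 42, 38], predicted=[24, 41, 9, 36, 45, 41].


Absolute errors: |21-24|=3, |46-41|=5, |7-9|=2, |31-36|=5, |42-45|=3, |38-41|=3
Sum = 21
MAE = 21/6 = 7/2

7/2


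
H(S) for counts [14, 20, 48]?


Probabilities: [14/82, 20/82, 48/82] ≈ [0.1707, 0.2439, 0.5854]
H = -((14/82)·log₂(14/82) + (20/82)·log₂(20/82) + (48/82)·log₂(48/82))
  = 1.3841 bits

1.3841 bits


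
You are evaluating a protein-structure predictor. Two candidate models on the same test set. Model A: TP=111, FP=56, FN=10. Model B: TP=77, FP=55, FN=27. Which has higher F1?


Model A: P=111/167=0.6647, R=111/121=0.9174, F1=2PR/(P+R)=2TP/(2TP+FP+FN)=222/288=0.7708
Model B: P=77/132=0.5833, R=77/104=0.7404, F1=2PR/(P+R)=2TP/(2TP+FP+FN)=154/236=0.6525
0.7708 > 0.6525 → Model A

Model A


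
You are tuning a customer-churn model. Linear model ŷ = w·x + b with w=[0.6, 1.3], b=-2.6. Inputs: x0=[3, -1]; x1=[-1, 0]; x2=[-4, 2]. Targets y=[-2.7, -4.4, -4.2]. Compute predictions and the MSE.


ŷ0 = (0.6)·(3) + (1.3)·(-1) - 2.6 = -2.1
ŷ1 = (0.6)·(-1) + (1.3)·(0) - 2.6 = -3.2
ŷ2 = (0.6)·(-4) + (1.3)·(2) - 2.6 = -2.4
errors² = [0.36, 1.44, 3.24]
MSE = 5.0400/3 = 1.68

1.68


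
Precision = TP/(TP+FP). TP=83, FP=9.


Precision = TP/(TP+FP)
= 83/(83+9)
= 83/92 = 90.22%

90.22%


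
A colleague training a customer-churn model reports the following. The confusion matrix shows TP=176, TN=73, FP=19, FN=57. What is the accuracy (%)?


Accuracy = (TP+TN)/(TP+TN+FP+FN)
= (176+73)/(325)
= 249/325 = 76.62%

76.62%


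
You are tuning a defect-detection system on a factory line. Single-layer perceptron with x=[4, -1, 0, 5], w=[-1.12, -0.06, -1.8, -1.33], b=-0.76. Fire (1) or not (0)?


z = (4)·(-1.12) + (-1)·(-0.06) + (0)·(-1.8) + (5)·(-1.33) - 0.76
  = -11.83
step(z) = 0 (z<0)

0


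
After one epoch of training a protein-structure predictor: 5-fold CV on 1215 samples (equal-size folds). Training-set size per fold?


Fold size = 1215/5 = 243
Training per fold = 1215 - 243 = 972

972


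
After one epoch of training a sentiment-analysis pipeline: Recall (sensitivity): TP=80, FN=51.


Recall = TP/(TP+FN)
= 80/(80+51)
= 80/131 = 61.07%

61.07%


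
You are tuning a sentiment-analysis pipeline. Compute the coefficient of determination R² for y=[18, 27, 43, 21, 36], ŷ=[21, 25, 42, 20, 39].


ȳ = 29
SS_res = Σ(y-ŷ)² = 24
SS_tot = Σ(y-ȳ)² = 434
R² = 1 - SS_res/SS_tot = 1 - 0.0553 = 0.9447

0.9447


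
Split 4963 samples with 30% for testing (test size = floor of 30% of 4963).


Test = ⌊4963·30/100⌋ = 1488
Train = 4963 - 1488 = 3475

Train: 3475, Test: 1488


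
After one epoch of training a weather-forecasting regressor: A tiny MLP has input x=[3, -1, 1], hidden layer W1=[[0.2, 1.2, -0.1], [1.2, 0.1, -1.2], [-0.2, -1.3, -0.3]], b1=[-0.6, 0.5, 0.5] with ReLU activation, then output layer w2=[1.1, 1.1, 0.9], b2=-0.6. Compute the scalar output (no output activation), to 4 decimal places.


z1[0] = (0.2)·(3) + (1.2)·(-1) + (-0.1)·(1) - 0.6 = -1.3
z1[1] = (1.2)·(3) + (0.1)·(-1) + (-1.2)·(1) + 0.5 = 2.8
z1[2] = (-0.2)·(3) + (-1.3)·(-1) + (-0.3)·(1) + 0.5 = 0.9
h = ReLU(z1) = [0.0, 2.8, 0.9]
output = (1.1)·(0.0) + (1.1)·(2.8) + (0.9)·(0.9) - 0.6 = 3.29

3.29


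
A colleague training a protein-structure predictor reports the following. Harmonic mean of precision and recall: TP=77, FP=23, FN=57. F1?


Precision = 77/100 = 0.77
Recall = 77/134 = 0.5746
F1 = 2·P·R/(P+R) = 2·TP/(2·TP+FP+FN) = 154/(154+23+57) = 154/234 = 0.6581

0.6581


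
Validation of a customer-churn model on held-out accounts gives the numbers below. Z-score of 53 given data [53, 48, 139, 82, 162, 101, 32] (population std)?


μ = 88.1429, σ = 45.1076
z = (53 - 88.1429)/45.1076 = -0.7791

-0.7791


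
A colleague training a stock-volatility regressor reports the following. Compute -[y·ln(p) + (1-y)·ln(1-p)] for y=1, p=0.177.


BCE = -[y·ln(p) + (1-y)·ln(1-p)]
= -1·ln(0.177) - 0
= -ln(0.177) = 1.7316

1.7316


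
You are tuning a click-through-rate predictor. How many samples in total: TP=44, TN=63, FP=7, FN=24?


Total = TP + TN + FP + FN
= 44 + 63 + 7 + 24
= 138
(Predicted positive: 51, predicted negative: 87)

138


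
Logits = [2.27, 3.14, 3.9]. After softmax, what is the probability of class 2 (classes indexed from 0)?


Exponentials: e^2.27=9.6794, e^3.14=23.1039, e^3.9=49.4024
Sum = 82.1857
Softmax = [0.1178, 0.2811, 0.6011]
p[2] = 49.4024/82.1857 = 0.6011

0.6011
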